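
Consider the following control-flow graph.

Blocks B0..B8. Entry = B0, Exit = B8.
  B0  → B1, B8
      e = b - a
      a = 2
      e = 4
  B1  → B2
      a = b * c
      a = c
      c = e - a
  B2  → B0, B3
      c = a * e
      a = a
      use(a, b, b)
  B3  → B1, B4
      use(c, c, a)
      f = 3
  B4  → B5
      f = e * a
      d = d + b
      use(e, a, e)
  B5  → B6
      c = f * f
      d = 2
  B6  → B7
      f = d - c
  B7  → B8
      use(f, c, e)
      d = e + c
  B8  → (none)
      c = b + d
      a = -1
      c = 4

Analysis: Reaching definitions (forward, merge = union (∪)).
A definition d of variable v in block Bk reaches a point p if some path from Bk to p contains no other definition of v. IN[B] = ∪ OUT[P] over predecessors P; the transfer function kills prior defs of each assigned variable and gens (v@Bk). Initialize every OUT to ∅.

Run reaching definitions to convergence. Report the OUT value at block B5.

Answer: {a@B2, c@B5, d@B5, e@B0, f@B4}

Trace:
Converged values:
  B0:  IN={a@B2, c@B2, e@B0, f@B3}  OUT={a@B0, c@B2, e@B0, f@B3}
  B1:  IN={a@B0, a@B2, c@B2, e@B0, f@B3}  OUT={a@B1, c@B1, e@B0, f@B3}
  B2:  IN={a@B1, c@B1, e@B0, f@B3}  OUT={a@B2, c@B2, e@B0, f@B3}
  B3:  IN={a@B2, c@B2, e@B0, f@B3}  OUT={a@B2, c@B2, e@B0, f@B3}
  B4:  IN={a@B2, c@B2, e@B0, f@B3}  OUT={a@B2, c@B2, d@B4, e@B0, f@B4}
  B5:  IN={a@B2, c@B2, d@B4, e@B0, f@B4}  OUT={a@B2, c@B5, d@B5, e@B0, f@B4}
  B6:  IN={a@B2, c@B5, d@B5, e@B0, f@B4}  OUT={a@B2, c@B5, d@B5, e@B0, f@B6}
  B7:  IN={a@B2, c@B5, d@B5, e@B0, f@B6}  OUT={a@B2, c@B5, d@B7, e@B0, f@B6}
  B8:  IN={a@B0, a@B2, c@B2, c@B5, d@B7, e@B0, f@B3, f@B6}  OUT={a@B8, c@B8, d@B7, e@B0, f@B3, f@B6}

Merge at B5: IN[B5] = OUT[B4] = {a@B2, c@B2, d@B4, e@B0, f@B4}
Applying B5's transfer function to that IN value gives OUT[B5] (row B5 above).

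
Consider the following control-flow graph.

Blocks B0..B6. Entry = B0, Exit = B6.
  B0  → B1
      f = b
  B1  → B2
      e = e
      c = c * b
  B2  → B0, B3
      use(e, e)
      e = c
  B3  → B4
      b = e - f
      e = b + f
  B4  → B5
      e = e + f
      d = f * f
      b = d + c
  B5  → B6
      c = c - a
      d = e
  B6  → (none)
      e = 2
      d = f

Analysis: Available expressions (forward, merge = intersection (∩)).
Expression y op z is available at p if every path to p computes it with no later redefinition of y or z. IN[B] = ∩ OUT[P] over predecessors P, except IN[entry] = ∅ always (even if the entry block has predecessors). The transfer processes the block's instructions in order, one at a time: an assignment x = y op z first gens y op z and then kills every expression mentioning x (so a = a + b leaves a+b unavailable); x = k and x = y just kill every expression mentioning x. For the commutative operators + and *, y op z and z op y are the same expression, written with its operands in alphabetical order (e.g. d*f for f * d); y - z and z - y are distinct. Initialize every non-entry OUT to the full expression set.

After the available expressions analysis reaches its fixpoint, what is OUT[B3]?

Answer: {b+f}

Working:
Per-block solution:
  B0: | IN={} | OUT={}
  B1: | IN={} | OUT={}
  B2: | IN={} | OUT={}
  B3: | IN={} | OUT={b+f}
  B4: | IN={b+f} | OUT={c+d, f*f}
  B5: | IN={c+d, f*f} | OUT={f*f}
  B6: | IN={f*f} | OUT={f*f}

Merge at B3: IN[B3] = OUT[B2] = {}
Applying B3's transfer function to that IN value gives OUT[B3] (row B3 above).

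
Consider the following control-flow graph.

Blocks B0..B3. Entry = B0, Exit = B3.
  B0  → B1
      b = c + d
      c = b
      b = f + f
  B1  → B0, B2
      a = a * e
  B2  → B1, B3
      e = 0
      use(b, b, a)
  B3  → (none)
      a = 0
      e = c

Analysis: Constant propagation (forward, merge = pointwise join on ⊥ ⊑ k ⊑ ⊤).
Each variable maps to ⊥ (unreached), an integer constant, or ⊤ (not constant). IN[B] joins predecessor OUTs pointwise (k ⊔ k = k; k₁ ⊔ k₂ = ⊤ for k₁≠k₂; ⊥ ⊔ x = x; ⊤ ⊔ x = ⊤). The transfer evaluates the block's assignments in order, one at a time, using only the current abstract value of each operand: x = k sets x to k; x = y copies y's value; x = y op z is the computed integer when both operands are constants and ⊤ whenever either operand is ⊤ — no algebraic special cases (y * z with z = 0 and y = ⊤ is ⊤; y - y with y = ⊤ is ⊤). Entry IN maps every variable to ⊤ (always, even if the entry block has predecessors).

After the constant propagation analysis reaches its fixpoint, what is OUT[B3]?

Per-block solution:
  B0:  IN=(all ⊤)  OUT=(all ⊤)
  B1:  IN=(all ⊤)  OUT=(all ⊤)
  B2:  IN=(all ⊤)  OUT={e:0; rest ⊤}
  B3:  IN={e:0; rest ⊤}  OUT={a:0; rest ⊤}

Merge at B3: IN[B3] = OUT[B2] = {a: ⊤, b: ⊤, c: ⊤, d: ⊤, e: 0, f: ⊤}
Applying B3's transfer function to that IN value gives OUT[B3] (row B3 above).

Answer: {a: 0, b: ⊤, c: ⊤, d: ⊤, e: ⊤, f: ⊤}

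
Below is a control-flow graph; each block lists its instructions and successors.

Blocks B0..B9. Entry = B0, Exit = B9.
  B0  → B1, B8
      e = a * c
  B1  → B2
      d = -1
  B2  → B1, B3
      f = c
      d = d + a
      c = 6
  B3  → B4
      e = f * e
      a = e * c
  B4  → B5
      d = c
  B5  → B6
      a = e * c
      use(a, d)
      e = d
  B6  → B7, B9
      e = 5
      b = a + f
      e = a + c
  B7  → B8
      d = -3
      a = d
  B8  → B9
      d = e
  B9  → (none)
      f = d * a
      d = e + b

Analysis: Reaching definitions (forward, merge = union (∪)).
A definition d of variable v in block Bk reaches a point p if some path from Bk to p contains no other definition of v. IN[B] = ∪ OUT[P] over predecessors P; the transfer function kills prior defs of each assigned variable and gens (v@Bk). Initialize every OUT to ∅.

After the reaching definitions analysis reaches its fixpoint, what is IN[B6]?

Per-block solution:
  B0:  IN={}  OUT={e@B0}
  B1:  IN={c@B2, d@B2, e@B0, f@B2}  OUT={c@B2, d@B1, e@B0, f@B2}
  B2:  IN={c@B2, d@B1, e@B0, f@B2}  OUT={c@B2, d@B2, e@B0, f@B2}
  B3:  IN={c@B2, d@B2, e@B0, f@B2}  OUT={a@B3, c@B2, d@B2, e@B3, f@B2}
  B4:  IN={a@B3, c@B2, d@B2, e@B3, f@B2}  OUT={a@B3, c@B2, d@B4, e@B3, f@B2}
  B5:  IN={a@B3, c@B2, d@B4, e@B3, f@B2}  OUT={a@B5, c@B2, d@B4, e@B5, f@B2}
  B6:  IN={a@B5, c@B2, d@B4, e@B5, f@B2}  OUT={a@B5, b@B6, c@B2, d@B4, e@B6, f@B2}
  B7:  IN={a@B5, b@B6, c@B2, d@B4, e@B6, f@B2}  OUT={a@B7, b@B6, c@B2, d@B7, e@B6, f@B2}
  B8:  IN={a@B7, b@B6, c@B2, d@B7, e@B0, e@B6, f@B2}  OUT={a@B7, b@B6, c@B2, d@B8, e@B0, e@B6, f@B2}
  B9:  IN={a@B5, a@B7, b@B6, c@B2, d@B4, d@B8, e@B0, e@B6, f@B2}  OUT={a@B5, a@B7, b@B6, c@B2, d@B9, e@B0, e@B6, f@B9}

Merge at B6: IN[B6] = OUT[B5] = {a@B5, c@B2, d@B4, e@B5, f@B2}

Answer: {a@B5, c@B2, d@B4, e@B5, f@B2}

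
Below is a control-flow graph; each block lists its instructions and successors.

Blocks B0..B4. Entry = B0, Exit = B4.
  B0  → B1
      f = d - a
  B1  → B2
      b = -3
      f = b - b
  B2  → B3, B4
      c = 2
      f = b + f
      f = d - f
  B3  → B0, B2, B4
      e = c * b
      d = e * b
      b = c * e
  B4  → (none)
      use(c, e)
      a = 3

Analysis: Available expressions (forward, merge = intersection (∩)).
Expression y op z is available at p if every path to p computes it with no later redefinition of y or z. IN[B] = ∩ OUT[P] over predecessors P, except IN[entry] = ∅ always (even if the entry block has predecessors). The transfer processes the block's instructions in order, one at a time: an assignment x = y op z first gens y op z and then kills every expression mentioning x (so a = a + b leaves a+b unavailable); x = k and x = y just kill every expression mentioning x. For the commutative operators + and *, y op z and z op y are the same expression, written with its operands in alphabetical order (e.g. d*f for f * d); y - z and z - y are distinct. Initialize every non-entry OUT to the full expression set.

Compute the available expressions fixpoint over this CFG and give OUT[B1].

Answer: {b-b, d-a}

Working:
Per-block solution:
  B0:  IN={}  OUT={d-a}
  B1:  IN={d-a}  OUT={b-b, d-a}
  B2:  IN={}  OUT={}
  B3:  IN={}  OUT={c*e}
  B4:  IN={}  OUT={}

Merge at B1: IN[B1] = OUT[B0] = {d-a}
Applying B1's transfer function to that IN value gives OUT[B1] (row B1 above).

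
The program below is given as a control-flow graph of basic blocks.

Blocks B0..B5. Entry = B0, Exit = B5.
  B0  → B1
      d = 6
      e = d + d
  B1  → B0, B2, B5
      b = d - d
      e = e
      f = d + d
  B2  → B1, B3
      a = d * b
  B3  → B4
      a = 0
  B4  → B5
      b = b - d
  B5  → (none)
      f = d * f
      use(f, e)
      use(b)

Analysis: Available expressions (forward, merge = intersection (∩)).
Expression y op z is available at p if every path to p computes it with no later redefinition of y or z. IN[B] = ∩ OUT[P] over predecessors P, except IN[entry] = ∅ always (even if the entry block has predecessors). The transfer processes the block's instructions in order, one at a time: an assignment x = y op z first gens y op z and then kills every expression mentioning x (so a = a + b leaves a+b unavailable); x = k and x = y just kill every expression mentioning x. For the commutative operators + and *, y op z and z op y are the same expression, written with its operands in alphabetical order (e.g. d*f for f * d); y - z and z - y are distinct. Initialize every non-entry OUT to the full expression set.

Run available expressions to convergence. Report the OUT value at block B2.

Fixpoint table:
  B0: | IN={} | OUT={d+d}
  B1: | IN={d+d} | OUT={d+d, d-d}
  B2: | IN={d+d, d-d} | OUT={b*d, d+d, d-d}
  B3: | IN={b*d, d+d, d-d} | OUT={b*d, d+d, d-d}
  B4: | IN={b*d, d+d, d-d} | OUT={d+d, d-d}
  B5: | IN={d+d, d-d} | OUT={d+d, d-d}

Merge at B2: IN[B2] = OUT[B1] = {d+d, d-d}
Applying B2's transfer function to that IN value gives OUT[B2] (row B2 above).

Answer: {b*d, d+d, d-d}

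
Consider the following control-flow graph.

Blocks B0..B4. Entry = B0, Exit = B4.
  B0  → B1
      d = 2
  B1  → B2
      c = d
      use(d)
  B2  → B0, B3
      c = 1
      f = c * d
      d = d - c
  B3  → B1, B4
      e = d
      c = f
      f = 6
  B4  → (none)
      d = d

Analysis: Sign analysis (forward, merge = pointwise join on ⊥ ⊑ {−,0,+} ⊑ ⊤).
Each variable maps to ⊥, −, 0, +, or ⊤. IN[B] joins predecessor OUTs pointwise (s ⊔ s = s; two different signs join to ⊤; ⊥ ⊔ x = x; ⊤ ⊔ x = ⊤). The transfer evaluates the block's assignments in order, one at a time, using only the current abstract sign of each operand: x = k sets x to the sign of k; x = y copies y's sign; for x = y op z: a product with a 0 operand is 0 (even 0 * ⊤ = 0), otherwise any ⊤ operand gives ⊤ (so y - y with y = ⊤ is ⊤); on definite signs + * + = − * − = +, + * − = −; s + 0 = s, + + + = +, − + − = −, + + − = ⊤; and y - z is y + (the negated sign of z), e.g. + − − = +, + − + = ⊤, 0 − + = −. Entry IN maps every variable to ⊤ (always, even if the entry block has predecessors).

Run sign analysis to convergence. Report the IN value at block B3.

Fixpoint table:
  B0:   IN=(all ⊤)   OUT={d:+; rest ⊤}
  B1:   IN=(all ⊤)   OUT=(all ⊤)
  B2:   IN=(all ⊤)   OUT={c:+; rest ⊤}
  B3:   IN={c:+; rest ⊤}   OUT={f:+; rest ⊤}
  B4:   IN={f:+; rest ⊤}   OUT={f:+; rest ⊤}

Merge at B3: IN[B3] = OUT[B2] = {a: ⊤, b: ⊤, c: +, d: ⊤, e: ⊤, f: ⊤}

Answer: {a: ⊤, b: ⊤, c: +, d: ⊤, e: ⊤, f: ⊤}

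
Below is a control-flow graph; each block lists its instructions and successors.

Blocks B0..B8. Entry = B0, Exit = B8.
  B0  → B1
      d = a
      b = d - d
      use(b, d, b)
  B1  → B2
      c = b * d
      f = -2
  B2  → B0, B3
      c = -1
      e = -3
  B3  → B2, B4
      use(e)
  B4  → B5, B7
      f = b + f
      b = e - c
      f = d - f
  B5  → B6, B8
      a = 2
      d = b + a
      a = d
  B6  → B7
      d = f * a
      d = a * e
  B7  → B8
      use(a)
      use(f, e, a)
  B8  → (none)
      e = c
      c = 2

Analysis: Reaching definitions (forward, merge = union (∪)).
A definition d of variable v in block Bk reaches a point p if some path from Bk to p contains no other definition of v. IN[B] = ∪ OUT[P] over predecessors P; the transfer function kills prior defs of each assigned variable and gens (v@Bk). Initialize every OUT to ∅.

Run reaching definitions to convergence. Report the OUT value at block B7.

Per-block solution:
  B0:  IN={b@B0, c@B2, d@B0, e@B2, f@B1}  OUT={b@B0, c@B2, d@B0, e@B2, f@B1}
  B1:  IN={b@B0, c@B2, d@B0, e@B2, f@B1}  OUT={b@B0, c@B1, d@B0, e@B2, f@B1}
  B2:  IN={b@B0, c@B1, c@B2, d@B0, e@B2, f@B1}  OUT={b@B0, c@B2, d@B0, e@B2, f@B1}
  B3:  IN={b@B0, c@B2, d@B0, e@B2, f@B1}  OUT={b@B0, c@B2, d@B0, e@B2, f@B1}
  B4:  IN={b@B0, c@B2, d@B0, e@B2, f@B1}  OUT={b@B4, c@B2, d@B0, e@B2, f@B4}
  B5:  IN={b@B4, c@B2, d@B0, e@B2, f@B4}  OUT={a@B5, b@B4, c@B2, d@B5, e@B2, f@B4}
  B6:  IN={a@B5, b@B4, c@B2, d@B5, e@B2, f@B4}  OUT={a@B5, b@B4, c@B2, d@B6, e@B2, f@B4}
  B7:  IN={a@B5, b@B4, c@B2, d@B0, d@B6, e@B2, f@B4}  OUT={a@B5, b@B4, c@B2, d@B0, d@B6, e@B2, f@B4}
  B8:  IN={a@B5, b@B4, c@B2, d@B0, d@B5, d@B6, e@B2, f@B4}  OUT={a@B5, b@B4, c@B8, d@B0, d@B5, d@B6, e@B8, f@B4}

Merge at B7: IN[B7] = OUT[B4] ⊔ OUT[B6] = {a@B5, b@B4, c@B2, d@B0, d@B6, e@B2, f@B4}
Applying B7's transfer function to that IN value gives OUT[B7] (row B7 above).

Answer: {a@B5, b@B4, c@B2, d@B0, d@B6, e@B2, f@B4}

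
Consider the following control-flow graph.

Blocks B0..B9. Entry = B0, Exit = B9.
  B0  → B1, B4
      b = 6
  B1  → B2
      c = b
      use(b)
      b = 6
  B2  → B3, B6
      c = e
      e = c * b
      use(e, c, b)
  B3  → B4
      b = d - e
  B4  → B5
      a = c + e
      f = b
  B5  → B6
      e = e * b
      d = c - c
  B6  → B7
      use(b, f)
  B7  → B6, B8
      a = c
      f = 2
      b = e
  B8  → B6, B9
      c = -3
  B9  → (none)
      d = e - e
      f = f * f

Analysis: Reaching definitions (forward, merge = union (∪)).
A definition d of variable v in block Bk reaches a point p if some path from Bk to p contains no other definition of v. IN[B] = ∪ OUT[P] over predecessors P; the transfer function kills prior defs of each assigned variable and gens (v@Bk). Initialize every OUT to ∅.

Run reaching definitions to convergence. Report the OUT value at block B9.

Answer: {a@B7, b@B7, c@B8, d@B9, e@B2, e@B5, f@B9}

Derivation:
Fixpoint table:
  B0:   IN={}   OUT={b@B0}
  B1:   IN={b@B0}   OUT={b@B1, c@B1}
  B2:   IN={b@B1, c@B1}   OUT={b@B1, c@B2, e@B2}
  B3:   IN={b@B1, c@B2, e@B2}   OUT={b@B3, c@B2, e@B2}
  B4:   IN={b@B0, b@B3, c@B2, e@B2}   OUT={a@B4, b@B0, b@B3, c@B2, e@B2, f@B4}
  B5:   IN={a@B4, b@B0, b@B3, c@B2, e@B2, f@B4}   OUT={a@B4, b@B0, b@B3, c@B2, d@B5, e@B5, f@B4}
  B6:   IN={a@B4, a@B7, b@B0, b@B1, b@B3, b@B7, c@B2, c@B8, d@B5, e@B2, e@B5, f@B4, f@B7}   OUT={a@B4, a@B7, b@B0, b@B1, b@B3, b@B7, c@B2, c@B8, d@B5, e@B2, e@B5, f@B4, f@B7}
  B7:   IN={a@B4, a@B7, b@B0, b@B1, b@B3, b@B7, c@B2, c@B8, d@B5, e@B2, e@B5, f@B4, f@B7}   OUT={a@B7, b@B7, c@B2, c@B8, d@B5, e@B2, e@B5, f@B7}
  B8:   IN={a@B7, b@B7, c@B2, c@B8, d@B5, e@B2, e@B5, f@B7}   OUT={a@B7, b@B7, c@B8, d@B5, e@B2, e@B5, f@B7}
  B9:   IN={a@B7, b@B7, c@B8, d@B5, e@B2, e@B5, f@B7}   OUT={a@B7, b@B7, c@B8, d@B9, e@B2, e@B5, f@B9}

Merge at B9: IN[B9] = OUT[B8] = {a@B7, b@B7, c@B8, d@B5, e@B2, e@B5, f@B7}
Applying B9's transfer function to that IN value gives OUT[B9] (row B9 above).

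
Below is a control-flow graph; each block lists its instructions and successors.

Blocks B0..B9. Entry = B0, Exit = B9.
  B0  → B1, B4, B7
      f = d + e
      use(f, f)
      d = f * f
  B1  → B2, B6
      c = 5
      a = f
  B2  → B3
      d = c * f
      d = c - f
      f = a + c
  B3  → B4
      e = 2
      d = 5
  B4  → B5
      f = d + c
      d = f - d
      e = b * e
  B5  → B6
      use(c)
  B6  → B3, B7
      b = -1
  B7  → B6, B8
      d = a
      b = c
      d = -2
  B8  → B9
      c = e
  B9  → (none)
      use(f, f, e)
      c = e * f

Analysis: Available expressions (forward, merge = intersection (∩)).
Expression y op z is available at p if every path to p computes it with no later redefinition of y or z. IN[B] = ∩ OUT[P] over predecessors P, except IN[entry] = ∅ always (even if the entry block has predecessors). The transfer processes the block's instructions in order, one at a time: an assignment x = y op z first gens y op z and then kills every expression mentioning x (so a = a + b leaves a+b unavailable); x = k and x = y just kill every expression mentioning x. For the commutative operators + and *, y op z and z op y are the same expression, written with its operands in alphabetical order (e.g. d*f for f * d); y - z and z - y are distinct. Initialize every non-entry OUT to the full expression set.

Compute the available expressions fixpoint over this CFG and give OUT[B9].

Fixpoint table:
  B0:  IN={}  OUT={f*f}
  B1:  IN={f*f}  OUT={f*f}
  B2:  IN={f*f}  OUT={a+c}
  B3:  IN={}  OUT={}
  B4:  IN={}  OUT={}
  B5:  IN={}  OUT={}
  B6:  IN={}  OUT={}
  B7:  IN={}  OUT={}
  B8:  IN={}  OUT={}
  B9:  IN={}  OUT={e*f}

Merge at B9: IN[B9] = OUT[B8] = {}
Applying B9's transfer function to that IN value gives OUT[B9] (row B9 above).

Answer: {e*f}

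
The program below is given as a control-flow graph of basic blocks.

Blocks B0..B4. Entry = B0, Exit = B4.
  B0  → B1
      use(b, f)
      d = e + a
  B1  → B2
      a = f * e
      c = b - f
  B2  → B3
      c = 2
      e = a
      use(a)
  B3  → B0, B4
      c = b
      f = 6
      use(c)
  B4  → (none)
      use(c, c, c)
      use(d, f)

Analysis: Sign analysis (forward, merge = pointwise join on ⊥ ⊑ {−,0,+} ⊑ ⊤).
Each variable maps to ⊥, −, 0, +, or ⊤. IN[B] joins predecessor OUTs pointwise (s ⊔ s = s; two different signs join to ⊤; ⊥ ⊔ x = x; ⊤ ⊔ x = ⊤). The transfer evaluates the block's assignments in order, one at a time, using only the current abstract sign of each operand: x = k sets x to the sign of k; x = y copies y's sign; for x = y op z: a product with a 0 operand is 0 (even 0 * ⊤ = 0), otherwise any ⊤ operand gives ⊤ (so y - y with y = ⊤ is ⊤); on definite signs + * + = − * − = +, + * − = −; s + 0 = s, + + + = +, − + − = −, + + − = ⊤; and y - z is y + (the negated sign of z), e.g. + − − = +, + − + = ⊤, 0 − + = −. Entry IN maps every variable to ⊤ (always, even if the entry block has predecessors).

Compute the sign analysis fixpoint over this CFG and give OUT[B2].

Fixpoint table:
  B0:  IN=(all ⊤)  OUT=(all ⊤)
  B1:  IN=(all ⊤)  OUT=(all ⊤)
  B2:  IN=(all ⊤)  OUT={c:+; rest ⊤}
  B3:  IN={c:+; rest ⊤}  OUT={f:+; rest ⊤}
  B4:  IN={f:+; rest ⊤}  OUT={f:+; rest ⊤}

Merge at B2: IN[B2] = OUT[B1] = {a: ⊤, b: ⊤, c: ⊤, d: ⊤, e: ⊤, f: ⊤}
Applying B2's transfer function to that IN value gives OUT[B2] (row B2 above).

Answer: {a: ⊤, b: ⊤, c: +, d: ⊤, e: ⊤, f: ⊤}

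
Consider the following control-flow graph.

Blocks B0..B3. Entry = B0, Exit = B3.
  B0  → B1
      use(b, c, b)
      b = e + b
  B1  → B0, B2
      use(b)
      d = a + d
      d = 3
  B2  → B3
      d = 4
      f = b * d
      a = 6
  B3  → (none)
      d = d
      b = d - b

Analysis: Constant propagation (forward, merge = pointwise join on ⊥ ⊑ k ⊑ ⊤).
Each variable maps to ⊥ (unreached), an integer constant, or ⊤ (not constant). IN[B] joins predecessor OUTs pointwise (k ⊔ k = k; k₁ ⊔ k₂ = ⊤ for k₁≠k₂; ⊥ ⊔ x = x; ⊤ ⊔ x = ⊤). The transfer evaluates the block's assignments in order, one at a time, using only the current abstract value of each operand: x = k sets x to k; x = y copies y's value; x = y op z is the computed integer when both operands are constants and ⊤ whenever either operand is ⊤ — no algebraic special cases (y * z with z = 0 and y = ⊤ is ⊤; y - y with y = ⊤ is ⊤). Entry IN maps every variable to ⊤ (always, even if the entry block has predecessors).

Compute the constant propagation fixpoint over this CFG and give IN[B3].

Answer: {a: 6, b: ⊤, c: ⊤, d: 4, e: ⊤, f: ⊤}

Working:
Per-block solution:
  B0:  IN=(all ⊤)  OUT=(all ⊤)
  B1:  IN=(all ⊤)  OUT={d:3; rest ⊤}
  B2:  IN={d:3; rest ⊤}  OUT={a:6, d:4; rest ⊤}
  B3:  IN={a:6, d:4; rest ⊤}  OUT={a:6, d:4; rest ⊤}

Merge at B3: IN[B3] = OUT[B2] = {a: 6, b: ⊤, c: ⊤, d: 4, e: ⊤, f: ⊤}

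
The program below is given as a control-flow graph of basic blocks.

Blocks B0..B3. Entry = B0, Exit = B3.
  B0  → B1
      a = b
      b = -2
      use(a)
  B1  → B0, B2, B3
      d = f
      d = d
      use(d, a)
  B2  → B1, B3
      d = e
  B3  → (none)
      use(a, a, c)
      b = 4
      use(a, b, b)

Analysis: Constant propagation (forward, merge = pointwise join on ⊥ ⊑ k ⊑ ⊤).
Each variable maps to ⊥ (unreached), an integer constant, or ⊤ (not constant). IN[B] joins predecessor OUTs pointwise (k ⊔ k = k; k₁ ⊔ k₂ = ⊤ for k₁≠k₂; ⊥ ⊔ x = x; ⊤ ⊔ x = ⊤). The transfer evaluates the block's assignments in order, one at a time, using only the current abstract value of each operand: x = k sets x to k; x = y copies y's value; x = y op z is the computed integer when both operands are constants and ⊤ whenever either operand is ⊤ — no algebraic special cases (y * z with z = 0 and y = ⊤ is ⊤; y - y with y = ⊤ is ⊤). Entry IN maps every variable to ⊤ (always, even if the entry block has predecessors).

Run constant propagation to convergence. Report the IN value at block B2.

Fixpoint table:
  B0:   IN=(all ⊤)   OUT={b:-2; rest ⊤}
  B1:   IN={b:-2; rest ⊤}   OUT={b:-2; rest ⊤}
  B2:   IN={b:-2; rest ⊤}   OUT={b:-2; rest ⊤}
  B3:   IN={b:-2; rest ⊤}   OUT={b:4; rest ⊤}

Merge at B2: IN[B2] = OUT[B1] = {a: ⊤, b: -2, c: ⊤, d: ⊤, e: ⊤, f: ⊤}

Answer: {a: ⊤, b: -2, c: ⊤, d: ⊤, e: ⊤, f: ⊤}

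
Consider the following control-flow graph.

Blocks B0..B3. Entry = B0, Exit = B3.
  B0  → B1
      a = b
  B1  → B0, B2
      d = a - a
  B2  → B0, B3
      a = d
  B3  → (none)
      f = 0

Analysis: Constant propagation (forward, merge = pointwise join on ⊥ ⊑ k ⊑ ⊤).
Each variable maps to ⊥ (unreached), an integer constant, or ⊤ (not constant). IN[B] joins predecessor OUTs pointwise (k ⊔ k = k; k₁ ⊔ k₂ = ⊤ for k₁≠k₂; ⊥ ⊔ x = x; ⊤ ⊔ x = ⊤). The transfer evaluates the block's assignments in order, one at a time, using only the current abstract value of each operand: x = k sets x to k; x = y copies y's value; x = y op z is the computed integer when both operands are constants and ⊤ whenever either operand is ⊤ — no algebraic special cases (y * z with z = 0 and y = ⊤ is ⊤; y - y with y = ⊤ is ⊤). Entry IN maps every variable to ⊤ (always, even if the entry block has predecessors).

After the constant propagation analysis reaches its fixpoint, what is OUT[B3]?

Answer: {a: ⊤, b: ⊤, c: ⊤, d: ⊤, e: ⊤, f: 0}

Derivation:
Per-block solution:
  B0:   IN=(all ⊤)   OUT=(all ⊤)
  B1:   IN=(all ⊤)   OUT=(all ⊤)
  B2:   IN=(all ⊤)   OUT=(all ⊤)
  B3:   IN=(all ⊤)   OUT={f:0; rest ⊤}

Merge at B3: IN[B3] = OUT[B2] = {a: ⊤, b: ⊤, c: ⊤, d: ⊤, e: ⊤, f: ⊤}
Applying B3's transfer function to that IN value gives OUT[B3] (row B3 above).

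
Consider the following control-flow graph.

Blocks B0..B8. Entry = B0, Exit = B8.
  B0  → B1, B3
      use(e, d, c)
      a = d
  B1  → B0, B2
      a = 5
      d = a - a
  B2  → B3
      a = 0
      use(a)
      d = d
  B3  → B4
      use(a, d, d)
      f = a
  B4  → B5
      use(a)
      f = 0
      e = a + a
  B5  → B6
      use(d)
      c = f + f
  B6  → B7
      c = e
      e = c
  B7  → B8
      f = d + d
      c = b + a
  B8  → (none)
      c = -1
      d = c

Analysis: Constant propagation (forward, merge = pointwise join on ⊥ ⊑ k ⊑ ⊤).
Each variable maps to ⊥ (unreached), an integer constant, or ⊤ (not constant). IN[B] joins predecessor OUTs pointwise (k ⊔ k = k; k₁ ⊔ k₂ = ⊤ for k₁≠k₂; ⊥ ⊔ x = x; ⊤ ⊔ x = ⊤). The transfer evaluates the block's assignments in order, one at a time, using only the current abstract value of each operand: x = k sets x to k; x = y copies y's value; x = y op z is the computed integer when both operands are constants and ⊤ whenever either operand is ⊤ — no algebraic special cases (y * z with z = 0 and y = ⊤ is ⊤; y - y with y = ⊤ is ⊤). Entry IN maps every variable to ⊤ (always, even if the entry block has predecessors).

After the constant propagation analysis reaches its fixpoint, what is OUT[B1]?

Answer: {a: 5, b: ⊤, c: ⊤, d: 0, e: ⊤, f: ⊤}

Trace:
Per-block solution:
  B0: | IN=(all ⊤) | OUT=(all ⊤)
  B1: | IN=(all ⊤) | OUT={a:5, d:0; rest ⊤}
  B2: | IN={a:5, d:0; rest ⊤} | OUT={a:0, d:0; rest ⊤}
  B3: | IN=(all ⊤) | OUT=(all ⊤)
  B4: | IN=(all ⊤) | OUT={f:0; rest ⊤}
  B5: | IN={f:0; rest ⊤} | OUT={c:0, f:0; rest ⊤}
  B6: | IN={c:0, f:0; rest ⊤} | OUT={f:0; rest ⊤}
  B7: | IN={f:0; rest ⊤} | OUT=(all ⊤)
  B8: | IN=(all ⊤) | OUT={c:-1, d:-1; rest ⊤}

Merge at B1: IN[B1] = OUT[B0] = {a: ⊤, b: ⊤, c: ⊤, d: ⊤, e: ⊤, f: ⊤}
Applying B1's transfer function to that IN value gives OUT[B1] (row B1 above).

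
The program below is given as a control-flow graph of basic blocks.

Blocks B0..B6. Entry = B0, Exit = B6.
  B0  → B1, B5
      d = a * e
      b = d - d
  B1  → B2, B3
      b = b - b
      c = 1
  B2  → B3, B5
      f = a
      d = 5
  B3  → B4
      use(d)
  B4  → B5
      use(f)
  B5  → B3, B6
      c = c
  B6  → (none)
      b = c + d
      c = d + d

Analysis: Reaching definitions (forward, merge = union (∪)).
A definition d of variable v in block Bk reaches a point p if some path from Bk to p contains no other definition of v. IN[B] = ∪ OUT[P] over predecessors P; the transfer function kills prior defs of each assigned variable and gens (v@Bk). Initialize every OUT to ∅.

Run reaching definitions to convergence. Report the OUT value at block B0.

Per-block solution:
  B0:  IN={}  OUT={b@B0, d@B0}
  B1:  IN={b@B0, d@B0}  OUT={b@B1, c@B1, d@B0}
  B2:  IN={b@B1, c@B1, d@B0}  OUT={b@B1, c@B1, d@B2, f@B2}
  B3:  IN={b@B0, b@B1, c@B1, c@B5, d@B0, d@B2, f@B2}  OUT={b@B0, b@B1, c@B1, c@B5, d@B0, d@B2, f@B2}
  B4:  IN={b@B0, b@B1, c@B1, c@B5, d@B0, d@B2, f@B2}  OUT={b@B0, b@B1, c@B1, c@B5, d@B0, d@B2, f@B2}
  B5:  IN={b@B0, b@B1, c@B1, c@B5, d@B0, d@B2, f@B2}  OUT={b@B0, b@B1, c@B5, d@B0, d@B2, f@B2}
  B6:  IN={b@B0, b@B1, c@B5, d@B0, d@B2, f@B2}  OUT={b@B6, c@B6, d@B0, d@B2, f@B2}

B0 is the boundary node: IN[B0] = {}
Applying B0's transfer function to that IN value gives OUT[B0] (row B0 above).

Answer: {b@B0, d@B0}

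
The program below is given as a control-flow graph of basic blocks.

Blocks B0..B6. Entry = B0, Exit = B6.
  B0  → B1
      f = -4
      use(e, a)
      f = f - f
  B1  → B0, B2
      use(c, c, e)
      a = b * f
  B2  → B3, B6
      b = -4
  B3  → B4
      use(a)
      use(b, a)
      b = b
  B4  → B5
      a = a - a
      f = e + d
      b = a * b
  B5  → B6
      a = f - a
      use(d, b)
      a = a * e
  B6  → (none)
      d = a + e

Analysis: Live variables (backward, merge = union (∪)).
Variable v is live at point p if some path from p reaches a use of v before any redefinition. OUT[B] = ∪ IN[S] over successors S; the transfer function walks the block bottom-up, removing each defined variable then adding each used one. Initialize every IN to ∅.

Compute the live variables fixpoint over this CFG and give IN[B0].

Per-block solution:
  B0: | IN={a, b, c, d, e} | OUT={b, c, d, e, f}
  B1: | IN={b, c, d, e, f} | OUT={a, b, c, d, e}
  B2: | IN={a, d, e} | OUT={a, b, d, e}
  B3: | IN={a, b, d, e} | OUT={a, b, d, e}
  B4: | IN={a, b, d, e} | OUT={a, b, d, e, f}
  B5: | IN={a, b, d, e, f} | OUT={a, e}
  B6: | IN={a, e} | OUT={}

Merge at B0: OUT[B0] = IN[B1] = {b, c, d, e, f}
Applying B0's transfer function to that OUT value gives IN[B0] (row B0 above).

Answer: {a, b, c, d, e}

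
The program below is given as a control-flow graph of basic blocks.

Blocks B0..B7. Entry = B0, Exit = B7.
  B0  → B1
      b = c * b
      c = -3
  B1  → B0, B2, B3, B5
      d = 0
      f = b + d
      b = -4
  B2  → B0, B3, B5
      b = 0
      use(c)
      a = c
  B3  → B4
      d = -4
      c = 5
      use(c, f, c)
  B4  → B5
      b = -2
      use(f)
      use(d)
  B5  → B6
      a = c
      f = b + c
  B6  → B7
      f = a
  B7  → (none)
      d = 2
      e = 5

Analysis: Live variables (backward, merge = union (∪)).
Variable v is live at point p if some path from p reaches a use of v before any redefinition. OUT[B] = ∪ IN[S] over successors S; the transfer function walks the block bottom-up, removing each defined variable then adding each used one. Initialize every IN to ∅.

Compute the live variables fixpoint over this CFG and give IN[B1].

Fixpoint table:
  B0:   IN={b, c}   OUT={b, c}
  B1:   IN={b, c}   OUT={b, c, f}
  B2:   IN={c, f}   OUT={b, c, f}
  B3:   IN={f}   OUT={c, d, f}
  B4:   IN={c, d, f}   OUT={b, c}
  B5:   IN={b, c}   OUT={a}
  B6:   IN={a}   OUT={}
  B7:   IN={}   OUT={}

Merge at B1: OUT[B1] = IN[B0] ⊔ IN[B2] ⊔ IN[B3] ⊔ IN[B5] = {b, c, f}
Applying B1's transfer function to that OUT value gives IN[B1] (row B1 above).

Answer: {b, c}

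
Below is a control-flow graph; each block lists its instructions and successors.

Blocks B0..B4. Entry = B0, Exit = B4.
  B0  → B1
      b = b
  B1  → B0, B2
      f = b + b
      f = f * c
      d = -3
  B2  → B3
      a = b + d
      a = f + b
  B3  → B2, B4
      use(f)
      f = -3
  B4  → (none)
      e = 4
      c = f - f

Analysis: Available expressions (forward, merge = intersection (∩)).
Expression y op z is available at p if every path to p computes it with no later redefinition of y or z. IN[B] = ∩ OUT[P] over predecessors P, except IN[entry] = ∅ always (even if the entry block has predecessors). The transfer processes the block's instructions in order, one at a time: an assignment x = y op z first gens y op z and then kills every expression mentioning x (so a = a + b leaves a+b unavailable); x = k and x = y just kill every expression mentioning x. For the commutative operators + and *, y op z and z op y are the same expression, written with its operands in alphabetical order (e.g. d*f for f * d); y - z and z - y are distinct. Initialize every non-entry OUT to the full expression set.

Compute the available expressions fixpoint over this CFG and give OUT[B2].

Answer: {b+b, b+d, b+f}

Trace:
Converged values:
  B0:   IN={}   OUT={}
  B1:   IN={}   OUT={b+b}
  B2:   IN={b+b}   OUT={b+b, b+d, b+f}
  B3:   IN={b+b, b+d, b+f}   OUT={b+b, b+d}
  B4:   IN={b+b, b+d}   OUT={b+b, b+d, f-f}

Merge at B2: IN[B2] = OUT[B1] ∩ OUT[B3] = {b+b}
Applying B2's transfer function to that IN value gives OUT[B2] (row B2 above).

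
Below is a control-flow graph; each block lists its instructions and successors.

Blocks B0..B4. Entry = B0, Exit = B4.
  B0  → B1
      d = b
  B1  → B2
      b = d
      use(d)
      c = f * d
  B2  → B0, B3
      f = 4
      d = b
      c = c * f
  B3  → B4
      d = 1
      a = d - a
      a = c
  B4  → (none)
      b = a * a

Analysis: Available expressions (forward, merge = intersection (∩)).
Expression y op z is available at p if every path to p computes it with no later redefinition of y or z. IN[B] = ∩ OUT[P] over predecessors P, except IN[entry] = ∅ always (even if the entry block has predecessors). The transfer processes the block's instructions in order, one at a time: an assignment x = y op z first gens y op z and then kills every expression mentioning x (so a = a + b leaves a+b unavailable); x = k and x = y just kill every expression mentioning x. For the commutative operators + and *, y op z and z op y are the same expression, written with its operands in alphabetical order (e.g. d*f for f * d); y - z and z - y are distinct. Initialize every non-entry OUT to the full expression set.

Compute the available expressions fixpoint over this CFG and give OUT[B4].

Per-block solution:
  B0:   IN={}   OUT={}
  B1:   IN={}   OUT={d*f}
  B2:   IN={d*f}   OUT={}
  B3:   IN={}   OUT={}
  B4:   IN={}   OUT={a*a}

Merge at B4: IN[B4] = OUT[B3] = {}
Applying B4's transfer function to that IN value gives OUT[B4] (row B4 above).

Answer: {a*a}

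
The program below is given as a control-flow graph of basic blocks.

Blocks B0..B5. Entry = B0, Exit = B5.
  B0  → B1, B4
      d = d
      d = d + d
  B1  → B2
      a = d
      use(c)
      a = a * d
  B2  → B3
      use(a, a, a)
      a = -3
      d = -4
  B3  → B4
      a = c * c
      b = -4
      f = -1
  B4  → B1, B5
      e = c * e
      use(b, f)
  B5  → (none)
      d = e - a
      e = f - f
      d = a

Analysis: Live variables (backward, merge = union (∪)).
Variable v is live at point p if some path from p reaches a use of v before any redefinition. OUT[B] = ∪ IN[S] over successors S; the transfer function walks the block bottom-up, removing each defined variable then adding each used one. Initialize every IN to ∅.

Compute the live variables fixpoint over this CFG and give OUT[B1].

Answer: {a, c, e}

Trace:
Fixpoint table:
  B0: | IN={a, b, c, d, e, f} | OUT={a, b, c, d, e, f}
  B1: | IN={c, d, e} | OUT={a, c, e}
  B2: | IN={a, c, e} | OUT={c, d, e}
  B3: | IN={c, d, e} | OUT={a, b, c, d, e, f}
  B4: | IN={a, b, c, d, e, f} | OUT={a, c, d, e, f}
  B5: | IN={a, e, f} | OUT={}

Merge at B1: OUT[B1] = IN[B2] = {a, c, e}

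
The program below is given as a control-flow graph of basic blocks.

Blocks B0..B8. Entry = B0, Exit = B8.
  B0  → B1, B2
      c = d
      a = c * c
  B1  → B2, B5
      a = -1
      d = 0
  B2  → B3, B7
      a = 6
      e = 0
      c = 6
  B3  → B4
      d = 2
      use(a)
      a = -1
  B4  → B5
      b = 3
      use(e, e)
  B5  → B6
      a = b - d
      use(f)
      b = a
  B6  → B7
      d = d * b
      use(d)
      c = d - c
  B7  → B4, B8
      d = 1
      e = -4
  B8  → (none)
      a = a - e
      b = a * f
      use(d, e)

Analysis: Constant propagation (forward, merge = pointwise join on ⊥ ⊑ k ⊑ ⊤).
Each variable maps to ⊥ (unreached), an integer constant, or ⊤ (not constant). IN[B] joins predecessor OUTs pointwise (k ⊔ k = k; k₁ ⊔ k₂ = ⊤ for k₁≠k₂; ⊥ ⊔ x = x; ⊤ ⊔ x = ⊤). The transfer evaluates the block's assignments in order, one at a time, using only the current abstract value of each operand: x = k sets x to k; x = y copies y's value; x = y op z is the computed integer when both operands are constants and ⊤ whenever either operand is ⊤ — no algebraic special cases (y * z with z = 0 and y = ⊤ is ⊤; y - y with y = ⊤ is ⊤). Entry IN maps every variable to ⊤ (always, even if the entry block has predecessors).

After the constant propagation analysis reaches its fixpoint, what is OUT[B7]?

Answer: {a: ⊤, b: ⊤, c: ⊤, d: 1, e: -4, f: ⊤}

Working:
Converged values:
  B0:  IN=(all ⊤)  OUT=(all ⊤)
  B1:  IN=(all ⊤)  OUT={a:-1, d:0; rest ⊤}
  B2:  IN=(all ⊤)  OUT={a:6, c:6, e:0; rest ⊤}
  B3:  IN={a:6, c:6, e:0; rest ⊤}  OUT={a:-1, c:6, d:2, e:0; rest ⊤}
  B4:  IN=(all ⊤)  OUT={b:3; rest ⊤}
  B5:  IN=(all ⊤)  OUT=(all ⊤)
  B6:  IN=(all ⊤)  OUT=(all ⊤)
  B7:  IN=(all ⊤)  OUT={d:1, e:-4; rest ⊤}
  B8:  IN={d:1, e:-4; rest ⊤}  OUT={d:1, e:-4; rest ⊤}

Merge at B7: IN[B7] = OUT[B2] ⊔ OUT[B6] = {a: ⊤, b: ⊤, c: ⊤, d: ⊤, e: ⊤, f: ⊤}
Applying B7's transfer function to that IN value gives OUT[B7] (row B7 above).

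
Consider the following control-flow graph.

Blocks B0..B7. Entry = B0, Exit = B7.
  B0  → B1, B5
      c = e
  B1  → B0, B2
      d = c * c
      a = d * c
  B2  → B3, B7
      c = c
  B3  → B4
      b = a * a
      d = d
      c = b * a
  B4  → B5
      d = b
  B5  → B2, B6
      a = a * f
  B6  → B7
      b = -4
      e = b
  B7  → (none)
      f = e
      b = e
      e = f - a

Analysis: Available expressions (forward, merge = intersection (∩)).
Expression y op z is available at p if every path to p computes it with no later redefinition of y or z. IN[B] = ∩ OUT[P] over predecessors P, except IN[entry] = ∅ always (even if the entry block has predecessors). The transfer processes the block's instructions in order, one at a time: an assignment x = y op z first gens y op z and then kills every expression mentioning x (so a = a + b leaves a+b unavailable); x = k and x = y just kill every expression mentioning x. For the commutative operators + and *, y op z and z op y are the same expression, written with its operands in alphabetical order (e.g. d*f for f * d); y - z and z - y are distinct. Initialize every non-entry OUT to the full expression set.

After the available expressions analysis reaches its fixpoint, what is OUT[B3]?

Answer: {a*a, a*b}

Trace:
Converged values:
  B0: | IN={} | OUT={}
  B1: | IN={} | OUT={c*c, c*d}
  B2: | IN={} | OUT={}
  B3: | IN={} | OUT={a*a, a*b}
  B4: | IN={a*a, a*b} | OUT={a*a, a*b}
  B5: | IN={} | OUT={}
  B6: | IN={} | OUT={}
  B7: | IN={} | OUT={f-a}

Merge at B3: IN[B3] = OUT[B2] = {}
Applying B3's transfer function to that IN value gives OUT[B3] (row B3 above).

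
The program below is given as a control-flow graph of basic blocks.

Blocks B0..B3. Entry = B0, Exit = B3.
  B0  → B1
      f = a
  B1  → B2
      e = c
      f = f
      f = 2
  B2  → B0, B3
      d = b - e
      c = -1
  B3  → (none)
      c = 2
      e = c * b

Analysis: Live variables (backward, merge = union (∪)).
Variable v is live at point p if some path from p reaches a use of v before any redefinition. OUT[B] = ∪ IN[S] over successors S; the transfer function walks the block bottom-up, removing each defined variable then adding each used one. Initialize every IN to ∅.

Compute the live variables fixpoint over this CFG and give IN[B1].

Fixpoint table:
  B0:  IN={a, b, c}  OUT={a, b, c, f}
  B1:  IN={a, b, c, f}  OUT={a, b, e}
  B2:  IN={a, b, e}  OUT={a, b, c}
  B3:  IN={b}  OUT={}

Merge at B1: OUT[B1] = IN[B2] = {a, b, e}
Applying B1's transfer function to that OUT value gives IN[B1] (row B1 above).

Answer: {a, b, c, f}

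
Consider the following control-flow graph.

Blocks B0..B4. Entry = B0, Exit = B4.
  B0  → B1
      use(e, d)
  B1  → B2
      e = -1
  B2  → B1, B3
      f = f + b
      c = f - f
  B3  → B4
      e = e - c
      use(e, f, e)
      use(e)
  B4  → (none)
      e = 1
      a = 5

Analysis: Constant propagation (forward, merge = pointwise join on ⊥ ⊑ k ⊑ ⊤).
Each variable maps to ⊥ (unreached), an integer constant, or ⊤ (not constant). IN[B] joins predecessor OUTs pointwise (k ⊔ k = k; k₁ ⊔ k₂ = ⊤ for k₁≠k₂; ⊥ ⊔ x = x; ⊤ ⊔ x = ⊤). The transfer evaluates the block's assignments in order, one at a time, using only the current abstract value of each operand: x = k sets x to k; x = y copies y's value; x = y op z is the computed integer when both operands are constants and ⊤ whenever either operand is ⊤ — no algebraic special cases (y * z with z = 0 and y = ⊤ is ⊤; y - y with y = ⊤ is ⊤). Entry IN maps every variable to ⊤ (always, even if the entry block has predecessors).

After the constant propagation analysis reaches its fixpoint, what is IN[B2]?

Converged values:
  B0: | IN=(all ⊤) | OUT=(all ⊤)
  B1: | IN=(all ⊤) | OUT={e:-1; rest ⊤}
  B2: | IN={e:-1; rest ⊤} | OUT={e:-1; rest ⊤}
  B3: | IN={e:-1; rest ⊤} | OUT=(all ⊤)
  B4: | IN=(all ⊤) | OUT={a:5, e:1; rest ⊤}

Merge at B2: IN[B2] = OUT[B1] = {a: ⊤, b: ⊤, c: ⊤, d: ⊤, e: -1, f: ⊤}

Answer: {a: ⊤, b: ⊤, c: ⊤, d: ⊤, e: -1, f: ⊤}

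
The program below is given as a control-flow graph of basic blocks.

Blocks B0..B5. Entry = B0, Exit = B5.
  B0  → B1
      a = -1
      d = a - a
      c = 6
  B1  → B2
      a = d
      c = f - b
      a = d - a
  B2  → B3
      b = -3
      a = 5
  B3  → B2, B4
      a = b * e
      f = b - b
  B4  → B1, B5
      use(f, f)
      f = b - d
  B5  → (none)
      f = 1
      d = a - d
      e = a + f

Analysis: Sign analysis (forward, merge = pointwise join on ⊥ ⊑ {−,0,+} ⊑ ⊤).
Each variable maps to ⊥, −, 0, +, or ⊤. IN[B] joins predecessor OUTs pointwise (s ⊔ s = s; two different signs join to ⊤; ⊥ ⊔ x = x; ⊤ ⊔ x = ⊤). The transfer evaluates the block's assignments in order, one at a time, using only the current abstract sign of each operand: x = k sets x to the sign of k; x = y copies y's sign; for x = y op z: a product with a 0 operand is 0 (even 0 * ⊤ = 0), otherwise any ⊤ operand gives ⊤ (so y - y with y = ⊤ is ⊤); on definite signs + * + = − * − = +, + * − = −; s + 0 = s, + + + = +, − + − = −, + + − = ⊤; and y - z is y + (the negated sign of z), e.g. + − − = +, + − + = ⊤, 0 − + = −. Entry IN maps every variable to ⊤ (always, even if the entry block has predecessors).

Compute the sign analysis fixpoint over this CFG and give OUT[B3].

Fixpoint table:
  B0: | IN=(all ⊤) | OUT={a:-, c:+; rest ⊤}
  B1: | IN=(all ⊤) | OUT=(all ⊤)
  B2: | IN=(all ⊤) | OUT={a:+, b:-; rest ⊤}
  B3: | IN={a:+, b:-; rest ⊤} | OUT={b:-; rest ⊤}
  B4: | IN={b:-; rest ⊤} | OUT={b:-; rest ⊤}
  B5: | IN={b:-; rest ⊤} | OUT={b:-, f:+; rest ⊤}

Merge at B3: IN[B3] = OUT[B2] = {a: +, b: -, c: ⊤, d: ⊤, e: ⊤, f: ⊤}
Applying B3's transfer function to that IN value gives OUT[B3] (row B3 above).

Answer: {a: ⊤, b: -, c: ⊤, d: ⊤, e: ⊤, f: ⊤}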